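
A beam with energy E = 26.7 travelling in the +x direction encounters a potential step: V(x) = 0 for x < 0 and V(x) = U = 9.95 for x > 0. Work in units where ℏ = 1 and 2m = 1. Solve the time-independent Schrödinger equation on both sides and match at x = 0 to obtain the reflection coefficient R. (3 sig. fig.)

On each side the TISE gives plane waves with k = √(2m(E − V))/ℏ: k₁ = √(2·½·26.7) = 5.167, k₂ = √(2·½·16.75) = 4.093.
Matching ψ and ψ′ at x = 0 gives r = (k₁ − k₂)/(k₁ + k₂), so R = r² = 0.01347 and T = 1 − R = 0.9865.

R = 0.0135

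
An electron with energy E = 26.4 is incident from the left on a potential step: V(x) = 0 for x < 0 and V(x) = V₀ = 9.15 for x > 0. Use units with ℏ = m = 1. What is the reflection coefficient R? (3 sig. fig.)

R = 0.0112

On each side the TISE gives plane waves with k = √(2m(E − V))/ℏ: k₁ = √(2·1·26.4) = 7.266, k₂ = √(2·1·17.25) = 5.874.
Matching ψ and ψ′ at x = 0 gives r = (k₁ − k₂)/(k₁ + k₂), so R = r² = 0.01123 and T = 1 − R = 0.9888.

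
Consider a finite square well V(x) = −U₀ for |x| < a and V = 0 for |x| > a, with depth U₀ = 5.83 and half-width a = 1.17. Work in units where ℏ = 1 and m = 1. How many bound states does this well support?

N = 3

The dimensionless depth is z₀ = a√(2mU₀)/ℏ = 1.17 × √(11.66) = 3.995.
The even/odd transcendental equations gain one root per π/2 in z₀, giving N = 1 + ⌊2z₀/π⌋ = 1 + ⌊2.543⌋ = 3.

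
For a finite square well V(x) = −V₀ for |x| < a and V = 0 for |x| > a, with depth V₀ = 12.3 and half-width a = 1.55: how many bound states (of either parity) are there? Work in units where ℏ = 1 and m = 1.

N = 5

Define the well-strength parameter z₀ = (a/ℏ)√(2mV₀) = 1.55 × √(2·1·12.3) = 7.688.
A new bound state (alternating even/odd) appears each time z₀ passes a multiple of π/2, so N = ⌊2z₀/π⌋ + 1 = ⌊4.894⌋ + 1 = 5.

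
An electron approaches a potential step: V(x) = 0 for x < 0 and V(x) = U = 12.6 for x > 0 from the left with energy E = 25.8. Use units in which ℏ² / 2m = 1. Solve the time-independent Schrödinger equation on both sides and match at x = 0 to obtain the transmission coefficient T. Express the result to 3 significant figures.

The wavenumbers are k₁ = √(2mE)/ℏ = 5.079 on the left and k₂ = √(2m(E − U))/ℏ = 3.633 on the right.
Continuity of ψ and ψ′ at the step yields the reflection amplitude r = (k₁ − k₂)/(k₁ + k₂) = 0.1660; thus R = |r|² = 0.02755, T = 0.9724.

T = 0.972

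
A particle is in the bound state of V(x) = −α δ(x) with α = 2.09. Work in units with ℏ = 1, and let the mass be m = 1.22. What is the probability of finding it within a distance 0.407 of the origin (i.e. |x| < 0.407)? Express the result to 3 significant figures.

The normalised bound state is ψ = √κ e^{−κ|x|} with κ = mα/ℏ² = 2.550.
P(|x| < d) = ∫_{−d}^{d} κ e^{−2κ|x|} dx = 1 − e^{−2κd} = 1 − e^{−2.076} = 0.8745.

P = 0.875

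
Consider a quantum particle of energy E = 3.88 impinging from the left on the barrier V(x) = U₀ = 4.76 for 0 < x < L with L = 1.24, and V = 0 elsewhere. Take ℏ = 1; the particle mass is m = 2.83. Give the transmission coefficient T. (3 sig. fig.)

E < U₀: inside the barrier ψ ∝ e^{±κx} with κ = √(2m(U₀ − E))/ℏ = 2.232.
κL = 2.767, sinh(κL) = 7.927.
Matching ψ, ψ′ at both faces gives T = [1 + U₀² sinh²(κL) / (4E(U₀ − E))]⁻¹ = 1/105.2 = 0.00950.

T = 0.00950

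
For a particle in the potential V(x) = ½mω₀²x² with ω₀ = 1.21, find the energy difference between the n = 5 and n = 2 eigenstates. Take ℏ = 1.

E_n = ℏω₀(n + ½), so ΔE = (5 − 2) ℏω₀ = 3 × 1.21 = 3.630.

ΔE = 3.63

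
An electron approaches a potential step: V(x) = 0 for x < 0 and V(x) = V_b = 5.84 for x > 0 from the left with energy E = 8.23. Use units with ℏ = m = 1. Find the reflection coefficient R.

On each side the TISE gives plane waves with k = √(2m(E − V))/ℏ: k₁ = √(2·1·8.23) = 4.057, k₂ = √(2·1·2.39) = 2.186.
Matching ψ and ψ′ at x = 0 gives r = (k₁ − k₂)/(k₁ + k₂), so R = r² = 0.08978 and T = 1 − R = 0.9102.

R = 0.0898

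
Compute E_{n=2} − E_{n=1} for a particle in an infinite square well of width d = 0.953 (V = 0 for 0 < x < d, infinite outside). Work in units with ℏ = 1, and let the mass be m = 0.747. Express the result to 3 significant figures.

ΔE = 21.8

E_n = n²π²ℏ²/(2md²), so ΔE = (2² − 1²) π²ℏ²/(2md²).
ΔE = 3 × π² / (2 × 0.747 × 0.953²) = 21.82.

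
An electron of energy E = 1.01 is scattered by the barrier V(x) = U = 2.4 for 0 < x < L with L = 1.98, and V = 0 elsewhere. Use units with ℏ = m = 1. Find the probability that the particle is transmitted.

T = 0.00528

Since E < U the interior solution is evanescent with decay constant κ = √(2m(U − E))/ℏ = 1.667.
κL = 3.301, sinh(κL) = 13.56.
The exact tunnelling result is T⁻¹ = 1 + U² sinh²(κL) / [4E(U − E)] = 189.5, so T = 0.00528.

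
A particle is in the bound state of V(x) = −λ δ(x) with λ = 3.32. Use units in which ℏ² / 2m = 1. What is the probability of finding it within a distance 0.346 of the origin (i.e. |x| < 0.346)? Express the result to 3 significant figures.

P = 0.683

The normalised bound state is ψ = √κ e^{−κ|x|} with κ = mλ/ℏ² = 1.660.
P(|x| < d) = ∫_{−d}^{d} κ e^{−2κ|x|} dx = 1 − e^{−2κd} = 1 − e^{−1.149} = 0.6830.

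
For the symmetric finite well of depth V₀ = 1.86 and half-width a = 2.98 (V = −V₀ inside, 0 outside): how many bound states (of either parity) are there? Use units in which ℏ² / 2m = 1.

N = 3

The dimensionless depth is z₀ = a√(2mV₀)/ℏ = 2.98 × √(1.860) = 4.064.
A new bound state (alternating even/odd) appears each time z₀ passes a multiple of π/2, so N = ⌊2z₀/π⌋ + 1 = ⌊2.587⌋ + 1 = 3.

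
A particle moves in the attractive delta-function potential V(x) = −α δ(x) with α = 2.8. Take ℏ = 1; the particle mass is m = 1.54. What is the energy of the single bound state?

E = -6.04

The bound state is ψ(x) = √κ e^{−κ|x|}. The derivative jump ψ'(0⁺) − ψ'(0⁻) = −(2mα/ℏ²)ψ(0) fixes κ = mα/ℏ² = 4.312.
Then E = −ℏ²κ²/(2m) = −mα²/(2ℏ²) = -6.037.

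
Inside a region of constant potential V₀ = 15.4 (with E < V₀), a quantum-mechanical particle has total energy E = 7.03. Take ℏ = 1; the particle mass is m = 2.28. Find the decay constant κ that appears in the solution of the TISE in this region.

Since E < V₀ the TISE in this region is ψ'' = κ²ψ with κ = √(2m(V₀ − E))/ℏ.
κ = √(2 × 2.28 × 8.37) = 6.178.

κ = 6.18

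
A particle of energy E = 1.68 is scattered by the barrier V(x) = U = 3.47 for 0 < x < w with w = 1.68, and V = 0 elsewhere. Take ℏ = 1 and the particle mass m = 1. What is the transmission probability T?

T = 0.00690

E < U: inside the barrier ψ ∝ e^{±κx} with κ = √(2m(U − E))/ℏ = 1.892.
κw = 3.179, sinh(κw) = 11.99.
Matching ψ, ψ′ at both faces gives T = [1 + U² sinh²(κw) / (4E(U − E))]⁻¹ = 1/144.8 = 0.00690.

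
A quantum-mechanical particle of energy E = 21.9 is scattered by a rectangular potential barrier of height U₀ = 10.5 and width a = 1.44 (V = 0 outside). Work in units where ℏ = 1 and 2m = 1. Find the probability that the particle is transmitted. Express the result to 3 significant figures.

T = 0.903

E > U₀: inside the barrier k₂ = √(2m(E − U₀))/ℏ = 3.376, k₂a = 4.862.
Matching at both interfaces gives T⁻¹ = 1 + U₀² sin²(k₂a) / [4E(E − U₀)] = 1.108, hence T = 0.903.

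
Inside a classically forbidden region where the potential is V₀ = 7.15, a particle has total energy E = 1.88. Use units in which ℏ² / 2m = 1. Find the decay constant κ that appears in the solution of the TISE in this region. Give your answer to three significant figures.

κ = 2.30

Since E < V₀ the TISE in this region is ψ'' = κ²ψ with κ = √(2m(V₀ − E))/ℏ.
κ = √(2 × 0.5 × 5.27) = 2.296.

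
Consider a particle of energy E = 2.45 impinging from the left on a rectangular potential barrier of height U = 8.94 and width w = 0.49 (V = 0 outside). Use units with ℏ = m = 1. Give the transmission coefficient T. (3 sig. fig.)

T = 0.0900

Since E < U the interior solution is evanescent with decay constant κ = √(2m(U − E))/ℏ = 3.603.
κw = 1.765, sinh(κw) = 2.836.
Matching ψ, ψ′ at both faces gives T = [1 + U² sinh²(κw) / (4E(U − E))]⁻¹ = 1/11.11 = 0.0900.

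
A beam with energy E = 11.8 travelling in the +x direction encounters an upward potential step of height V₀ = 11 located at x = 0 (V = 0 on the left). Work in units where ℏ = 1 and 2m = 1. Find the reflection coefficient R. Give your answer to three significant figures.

On each side the TISE gives plane waves with k = √(2m(E − V))/ℏ: k₁ = √(2·½·11.8) = 3.435, k₂ = √(2·½·0.8) = 0.8944.
Continuity of ψ and ψ′ at the step yields the reflection amplitude r = (k₁ − k₂)/(k₁ + k₂) = 0.5868; thus R = |r|² = 0.3444, T = 0.6556.

R = 0.344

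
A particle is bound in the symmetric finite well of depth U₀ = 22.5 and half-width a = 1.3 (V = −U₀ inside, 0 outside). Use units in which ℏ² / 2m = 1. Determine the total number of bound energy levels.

The dimensionless depth is z₀ = a√(2mU₀)/ℏ = 1.3 × √(22.50) = 6.166.
A new bound state (alternating even/odd) appears each time z₀ passes a multiple of π/2, so N = ⌊2z₀/π⌋ + 1 = ⌊3.926⌋ + 1 = 4.

N = 4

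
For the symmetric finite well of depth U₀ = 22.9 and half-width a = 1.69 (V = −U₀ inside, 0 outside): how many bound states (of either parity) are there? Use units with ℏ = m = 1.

N = 8

The dimensionless depth is z₀ = a√(2mU₀)/ℏ = 1.69 × √(45.80) = 11.44.
A new bound state (alternating even/odd) appears each time z₀ passes a multiple of π/2, so N = ⌊2z₀/π⌋ + 1 = ⌊7.281⌋ + 1 = 8.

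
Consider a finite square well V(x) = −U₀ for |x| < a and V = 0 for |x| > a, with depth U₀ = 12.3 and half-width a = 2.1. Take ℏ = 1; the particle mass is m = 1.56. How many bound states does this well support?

N = 9

Define the well-strength parameter z₀ = (a/ℏ)√(2mU₀) = 2.1 × √(2·1.56·12.3) = 13.01.
A new bound state (alternating even/odd) appears each time z₀ passes a multiple of π/2, so N = ⌊2z₀/π⌋ + 1 = ⌊8.282⌋ + 1 = 9.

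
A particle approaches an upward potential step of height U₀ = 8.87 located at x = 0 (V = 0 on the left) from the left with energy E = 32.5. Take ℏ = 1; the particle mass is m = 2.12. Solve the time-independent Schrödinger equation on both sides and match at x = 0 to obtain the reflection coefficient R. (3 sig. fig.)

On each side the TISE gives plane waves with k = √(2m(E − V))/ℏ: k₁ = √(2·2.12·32.5) = 11.74, k₂ = √(2·2.12·23.63) = 10.01.
Continuity of ψ and ψ′ at the step yields the reflection amplitude r = (k₁ − k₂)/(k₁ + k₂) = 0.07951; thus R = |r|² = 0.006322, T = 0.9937.

R = 0.00632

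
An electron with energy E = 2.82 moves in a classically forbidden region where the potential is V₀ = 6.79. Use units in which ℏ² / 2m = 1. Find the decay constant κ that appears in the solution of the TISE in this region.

Since E < V₀ the TISE in this region is ψ'' = κ²ψ with κ = √(2m(V₀ − E))/ℏ.
κ = √(2 × 0.5 × 3.97) = 1.992.

κ = 1.99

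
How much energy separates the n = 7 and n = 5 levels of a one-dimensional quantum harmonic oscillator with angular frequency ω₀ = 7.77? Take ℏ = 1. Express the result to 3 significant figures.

E_n = ℏω₀(n + ½), so ΔE = (7 − 5) ℏω₀ = 2 × 7.77 = 15.54.

ΔE = 15.5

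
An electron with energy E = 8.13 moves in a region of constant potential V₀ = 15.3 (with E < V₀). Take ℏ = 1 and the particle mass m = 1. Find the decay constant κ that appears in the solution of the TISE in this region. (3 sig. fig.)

κ = 3.79

Since E < V₀ the TISE in this region is ψ'' = κ²ψ with κ = √(2m(V₀ − E))/ℏ.
κ = √(2 × 1 × 7.17) = 3.787.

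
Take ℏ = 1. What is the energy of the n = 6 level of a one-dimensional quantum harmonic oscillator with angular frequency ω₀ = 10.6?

Using E_n = (n + ½)ℏω₀: E_6 = 6.5 × 10.6 = 68.90.

E = 68.9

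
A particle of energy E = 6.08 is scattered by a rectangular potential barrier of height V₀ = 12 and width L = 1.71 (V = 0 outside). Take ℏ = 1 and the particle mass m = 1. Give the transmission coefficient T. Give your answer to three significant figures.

T = 0.0000310

E < V₀: inside the barrier ψ ∝ e^{±κx} with κ = √(2m(V₀ − E))/ℏ = 3.441.
κL = 5.884, sinh(κL) = 179.6.
Matching ψ, ψ′ at both faces gives T = [1 + V₀² sinh²(κL) / (4E(V₀ − E))]⁻¹ = 1/32270 = 0.0000310.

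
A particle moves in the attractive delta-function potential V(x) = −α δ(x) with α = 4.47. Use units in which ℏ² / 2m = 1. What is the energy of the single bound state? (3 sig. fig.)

E = -5.00

For x ≠ 0 the bound state is ψ ∝ e^{−κ|x|}; integrating the TISE across the delta gives the cusp condition 2κ = 2mα/ℏ², so κ = 2.235.
Then E = −ℏ²κ²/(2m) = −mα²/(2ℏ²) = -4.995.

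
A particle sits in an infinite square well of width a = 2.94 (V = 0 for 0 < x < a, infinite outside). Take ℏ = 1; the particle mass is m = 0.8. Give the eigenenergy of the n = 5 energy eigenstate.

Requiring ψ(0) = ψ(a) = 0 quantises k = nπ/a, hence E_n = ℏ²k²/2m = n²π²ℏ²/(2ma²).
E_5 = 5² × π² / (2 × 0.8 × 2.94²) = 17.84.

E = 17.8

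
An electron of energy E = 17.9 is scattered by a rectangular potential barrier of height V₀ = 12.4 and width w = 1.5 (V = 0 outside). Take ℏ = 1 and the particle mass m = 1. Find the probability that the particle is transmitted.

T = 0.733

E > V₀: inside the barrier k₂ = √(2m(E − V₀))/ℏ = 3.317, k₂w = 4.975.
Matching at both interfaces gives T⁻¹ = 1 + V₀² sin²(k₂w) / [4E(E − V₀)] = 1.364, hence T = 0.733.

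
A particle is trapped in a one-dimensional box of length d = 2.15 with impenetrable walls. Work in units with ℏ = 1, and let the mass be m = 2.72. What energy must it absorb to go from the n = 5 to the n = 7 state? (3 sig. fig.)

E_n = n²π²ℏ²/(2md²), so ΔE = (7² − 5²) π²ℏ²/(2md²).
ΔE = 24 × π² / (2 × 2.72 × 2.15²) = 9.420.

ΔE = 9.42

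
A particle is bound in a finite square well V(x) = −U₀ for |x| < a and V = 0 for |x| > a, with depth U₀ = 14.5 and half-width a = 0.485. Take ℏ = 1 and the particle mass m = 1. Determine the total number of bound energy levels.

Define the well-strength parameter z₀ = (a/ℏ)√(2mU₀) = 0.485 × √(2·1·14.5) = 2.612.
The even/odd transcendental equations gain one root per π/2 in z₀, giving N = 1 + ⌊2z₀/π⌋ = 1 + ⌊1.663⌋ = 2.

N = 2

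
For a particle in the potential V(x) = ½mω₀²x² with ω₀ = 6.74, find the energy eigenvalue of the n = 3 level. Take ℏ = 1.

Using E_n = (n + ½)ℏω₀: E_3 = 3.5 × 6.74 = 23.59.

E = 23.6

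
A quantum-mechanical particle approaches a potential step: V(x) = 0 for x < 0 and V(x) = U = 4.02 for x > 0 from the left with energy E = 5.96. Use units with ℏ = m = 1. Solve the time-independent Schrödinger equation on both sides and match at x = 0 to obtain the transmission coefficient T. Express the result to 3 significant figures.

T = 0.925

On each side the TISE gives plane waves with k = √(2m(E − V))/ℏ: k₁ = √(2·1·5.96) = 3.453, k₂ = √(2·1·1.94) = 1.970.
Matching ψ and ψ′ at x = 0 gives r = (k₁ − k₂)/(k₁ + k₂), so R = r² = 0.07478 and T = 1 − R = 0.9252.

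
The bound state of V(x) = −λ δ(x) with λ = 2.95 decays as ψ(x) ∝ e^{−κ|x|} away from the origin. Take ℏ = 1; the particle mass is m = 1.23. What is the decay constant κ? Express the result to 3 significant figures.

Integrating the TISE across x = 0 gives the cusp condition ψ'(0⁺) − ψ'(0⁻) = −(2mλ/ℏ²)ψ(0).
With ψ ∝ e^{−κ|x|} this yields −2κ = −2mλ/ℏ², so κ = mλ/ℏ² = 3.629.

κ = 3.63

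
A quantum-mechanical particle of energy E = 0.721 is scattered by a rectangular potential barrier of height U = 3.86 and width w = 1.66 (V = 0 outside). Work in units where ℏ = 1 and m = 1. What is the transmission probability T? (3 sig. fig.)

T = 0.000593

Since E < U the interior solution is evanescent with decay constant κ = √(2m(U − E))/ℏ = 2.506.
κw = 4.159, sinh(κw) = 32.01.
Matching ψ, ψ′ at both faces gives T = [1 + U² sinh²(κw) / (4E(U − E))]⁻¹ = 1/1687 = 0.000593.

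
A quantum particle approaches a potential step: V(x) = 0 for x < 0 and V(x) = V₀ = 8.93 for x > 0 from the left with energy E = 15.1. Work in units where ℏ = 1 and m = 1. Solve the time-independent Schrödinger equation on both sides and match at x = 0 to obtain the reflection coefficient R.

On each side the TISE gives plane waves with k = √(2m(E − V))/ℏ: k₁ = √(2·1·15.1) = 5.495, k₂ = √(2·1·6.17) = 3.513.
Continuity of ψ and ψ′ at the step yields the reflection amplitude r = (k₁ − k₂)/(k₁ + k₂) = 0.2201; thus R = |r|² = 0.04844, T = 0.9516.

R = 0.0484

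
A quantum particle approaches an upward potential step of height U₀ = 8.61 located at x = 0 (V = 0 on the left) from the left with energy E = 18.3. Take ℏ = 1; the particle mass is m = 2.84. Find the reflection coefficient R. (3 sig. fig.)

R = 0.0248

The wavenumbers are k₁ = √(2mE)/ℏ = 10.20 on the left and k₂ = √(2m(E − U₀))/ℏ = 7.419 on the right.
Matching ψ and ψ′ at x = 0 gives r = (k₁ − k₂)/(k₁ + k₂), so R = r² = 0.02485 and T = 1 − R = 0.9752.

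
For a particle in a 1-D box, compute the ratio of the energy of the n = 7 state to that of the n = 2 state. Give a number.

Since E_n ∝ n², the ratio is (7/2)² = 12.25.

12.25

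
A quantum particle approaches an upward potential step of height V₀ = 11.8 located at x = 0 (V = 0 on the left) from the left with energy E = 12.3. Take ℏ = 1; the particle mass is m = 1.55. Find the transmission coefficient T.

T = 0.559

The wavenumbers are k₁ = √(2mE)/ℏ = 6.175 on the left and k₂ = √(2m(E − V₀))/ℏ = 1.245 on the right.
Continuity of ψ and ψ′ at the step yields the reflection amplitude r = (k₁ − k₂)/(k₁ + k₂) = 0.6644; thus R = |r|² = 0.4415, T = 0.5585.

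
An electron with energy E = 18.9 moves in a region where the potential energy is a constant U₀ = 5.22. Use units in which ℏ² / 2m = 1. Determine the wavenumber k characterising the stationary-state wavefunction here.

With E > U₀ the solution is oscillatory, ψ ∝ e^{±ikx} with k = √(2m(E − U₀))/ℏ.
k = √(2 × 0.5 × 13.68) = 3.699.

k = 3.70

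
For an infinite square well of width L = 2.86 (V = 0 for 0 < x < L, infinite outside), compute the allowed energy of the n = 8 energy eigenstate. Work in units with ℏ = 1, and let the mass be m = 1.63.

E = 23.7

The infinite-well eigenfunctions ψ_n = √(2/L) sin(nπx/L) vanish at both walls, giving E_n = n²π²ℏ²/(2mL²).
E_8 = 8² × π² / (2 × 1.63 × 2.86²) = 23.69.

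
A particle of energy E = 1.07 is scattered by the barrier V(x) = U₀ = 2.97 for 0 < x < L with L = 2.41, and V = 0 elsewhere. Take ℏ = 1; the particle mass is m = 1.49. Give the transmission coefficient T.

Since E < U₀ the interior solution is evanescent with decay constant κ = √(2m(U₀ − E))/ℏ = 2.379.
κL = 5.735, sinh(κL) = 154.7.
Matching ψ, ψ′ at both faces gives T = [1 + U₀² sinh²(κL) / (4E(U₀ − E))]⁻¹ = 1/25960 = 0.0000385.

T = 0.0000385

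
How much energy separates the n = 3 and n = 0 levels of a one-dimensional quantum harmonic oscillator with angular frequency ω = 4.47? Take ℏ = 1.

ΔE = 13.4

E_n = ℏω(n + ½), so ΔE = (3 − 0) ℏω = 3 × 4.47 = 13.41.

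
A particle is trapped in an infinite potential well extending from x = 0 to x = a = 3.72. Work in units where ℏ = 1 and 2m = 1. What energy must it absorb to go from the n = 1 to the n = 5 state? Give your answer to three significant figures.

ΔE = 17.1

E_n = n²π²ℏ²/(2ma²), so ΔE = (5² − 1²) π²ℏ²/(2ma²).
ΔE = 24 × π² / (2 × 0.5 × 3.72²) = 17.12.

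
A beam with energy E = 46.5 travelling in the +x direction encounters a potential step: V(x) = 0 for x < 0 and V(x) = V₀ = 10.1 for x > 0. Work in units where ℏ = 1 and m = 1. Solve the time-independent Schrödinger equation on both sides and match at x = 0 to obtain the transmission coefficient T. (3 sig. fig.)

On each side the TISE gives plane waves with k = √(2m(E − V))/ℏ: k₁ = √(2·1·46.5) = 9.644, k₂ = √(2·1·36.4) = 8.532.
Matching ψ and ψ′ at x = 0 gives r = (k₁ − k₂)/(k₁ + k₂), so R = r² = 0.003739 and T = 1 − R = 0.9963.

T = 0.996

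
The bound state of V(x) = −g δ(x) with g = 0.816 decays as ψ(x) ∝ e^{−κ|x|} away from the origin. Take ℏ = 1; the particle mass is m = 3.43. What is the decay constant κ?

Integrate −(ℏ²/2m)ψ'' − gδ(x)ψ = Eψ from −ε to +ε: the ψ'' term gives ψ'(0⁺) − ψ'(0⁻) and the δ term gives −(2mg/ℏ²)ψ(0).
With ψ ∝ e^{−κ|x|} this yields −2κ = −2mg/ℏ², so κ = mg/ℏ² = 2.799.

κ = 2.80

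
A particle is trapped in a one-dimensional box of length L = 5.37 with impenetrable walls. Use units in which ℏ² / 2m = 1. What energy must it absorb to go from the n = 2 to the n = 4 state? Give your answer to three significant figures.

ΔE = 4.11

E_n = n²π²ℏ²/(2mL²), so ΔE = (4² − 2²) π²ℏ²/(2mL²).
ΔE = 12 × π² / (2 × 0.5 × 5.37²) = 4.107.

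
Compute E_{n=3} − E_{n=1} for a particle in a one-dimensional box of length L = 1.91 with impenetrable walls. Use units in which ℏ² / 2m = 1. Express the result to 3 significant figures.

ΔE = 21.6

E_n = n²π²ℏ²/(2mL²), so ΔE = (3² − 1²) π²ℏ²/(2mL²).
ΔE = 8 × π² / (2 × 0.5 × 1.91²) = 21.64.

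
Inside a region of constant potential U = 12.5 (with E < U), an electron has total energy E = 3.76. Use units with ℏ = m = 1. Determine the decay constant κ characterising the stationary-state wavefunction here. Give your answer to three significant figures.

Since E < U the TISE in this region is ψ'' = κ²ψ with κ = √(2m(U − E))/ℏ.
κ = √(2 × 1 × 8.74) = 4.181.

κ = 4.18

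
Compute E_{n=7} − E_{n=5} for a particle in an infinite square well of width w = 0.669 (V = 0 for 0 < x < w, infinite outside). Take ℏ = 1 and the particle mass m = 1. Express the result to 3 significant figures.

E_n = n²π²ℏ²/(2mw²), so ΔE = (7² − 5²) π²ℏ²/(2mw²).
ΔE = 24 × π² / (2 × 1 × 0.669²) = 264.6.

ΔE = 265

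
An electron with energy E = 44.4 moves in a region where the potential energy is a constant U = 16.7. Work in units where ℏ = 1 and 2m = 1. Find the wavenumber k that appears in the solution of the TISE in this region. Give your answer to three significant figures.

k = 5.26

With E > U the solution is oscillatory, ψ ∝ e^{±ikx} with k = √(2m(E − U))/ℏ.
k = √(2 × 0.5 × 27.7) = 5.263.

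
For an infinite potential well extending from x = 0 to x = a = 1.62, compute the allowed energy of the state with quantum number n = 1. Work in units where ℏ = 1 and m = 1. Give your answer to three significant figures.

The infinite-well eigenfunctions ψ_n = √(2/a) sin(nπx/a) vanish at both walls, giving E_n = n²π²ℏ²/(2ma²).
E_1 = 1² × π² / (2 × 1 × 1.62²) = 1.880.

E = 1.88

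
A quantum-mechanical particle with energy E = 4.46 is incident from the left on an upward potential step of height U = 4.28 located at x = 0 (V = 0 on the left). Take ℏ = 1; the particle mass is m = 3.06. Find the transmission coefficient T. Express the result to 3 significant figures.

The wavenumbers are k₁ = √(2mE)/ℏ = 5.224 on the left and k₂ = √(2m(E − U))/ℏ = 1.050 on the right.
Continuity of ψ and ψ′ at the step yields the reflection amplitude r = (k₁ − k₂)/(k₁ + k₂) = 0.6654; thus R = |r|² = 0.4428, T = 0.5572.

T = 0.557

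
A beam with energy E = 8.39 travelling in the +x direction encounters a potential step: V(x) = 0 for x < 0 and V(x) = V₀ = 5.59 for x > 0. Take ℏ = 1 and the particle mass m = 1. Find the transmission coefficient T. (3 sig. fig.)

The wavenumbers are k₁ = √(2mE)/ℏ = 4.096 on the left and k₂ = √(2m(E − V₀))/ℏ = 2.366 on the right.
Continuity of ψ and ψ′ at the step yields the reflection amplitude r = (k₁ − k₂)/(k₁ + k₂) = 0.2677; thus R = |r|² = 0.07165, T = 0.9284.

T = 0.928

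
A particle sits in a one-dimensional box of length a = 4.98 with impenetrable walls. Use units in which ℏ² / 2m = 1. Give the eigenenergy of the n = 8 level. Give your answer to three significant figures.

E = 25.5

The infinite-well eigenfunctions ψ_n = √(2/a) sin(nπx/a) vanish at both walls, giving E_n = n²π²ℏ²/(2ma²).
E_8 = 8² × π² / (2 × 0.5 × 4.98²) = 25.47.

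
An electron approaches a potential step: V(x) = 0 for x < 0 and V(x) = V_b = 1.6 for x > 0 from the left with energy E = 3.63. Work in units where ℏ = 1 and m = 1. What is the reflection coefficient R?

R = 0.0208

On each side the TISE gives plane waves with k = √(2m(E − V))/ℏ: k₁ = √(2·1·3.63) = 2.694, k₂ = √(2·1·2.03) = 2.015.
Matching ψ and ψ′ at x = 0 gives r = (k₁ − k₂)/(k₁ + k₂), so R = r² = 0.02082 and T = 1 − R = 0.9792.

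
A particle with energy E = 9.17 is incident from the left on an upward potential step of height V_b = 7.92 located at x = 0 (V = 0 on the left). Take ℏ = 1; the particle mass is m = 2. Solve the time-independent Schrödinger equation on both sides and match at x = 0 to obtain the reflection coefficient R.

On each side the TISE gives plane waves with k = √(2m(E − V))/ℏ: k₁ = √(2·2·9.17) = 6.056, k₂ = √(2·2·1.25) = 2.236.
Matching ψ and ψ′ at x = 0 gives r = (k₁ − k₂)/(k₁ + k₂), so R = r² = 0.2122 and T = 1 − R = 0.7878.

R = 0.212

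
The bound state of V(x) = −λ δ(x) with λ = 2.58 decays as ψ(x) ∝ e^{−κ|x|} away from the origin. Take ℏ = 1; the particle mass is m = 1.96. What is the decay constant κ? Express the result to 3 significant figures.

κ = 5.06

Integrating the TISE across x = 0 gives the cusp condition ψ'(0⁺) − ψ'(0⁻) = −(2mλ/ℏ²)ψ(0).
With ψ ∝ e^{−κ|x|} this yields −2κ = −2mλ/ℏ², so κ = mλ/ℏ² = 5.057.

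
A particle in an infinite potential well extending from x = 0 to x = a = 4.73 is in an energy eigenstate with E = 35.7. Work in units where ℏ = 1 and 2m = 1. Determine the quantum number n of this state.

For an infinite well E_n = n²π²ℏ²/(2ma²), so n = (a/πℏ)√(2mE).
n = (4.73/π) × √(2 × 0.5 × 35.7) = 8.996 → n = 9.

n = 9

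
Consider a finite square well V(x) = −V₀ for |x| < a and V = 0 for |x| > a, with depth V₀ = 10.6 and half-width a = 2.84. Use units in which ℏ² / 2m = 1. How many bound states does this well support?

Define the well-strength parameter z₀ = (a/ℏ)√(2mV₀) = 2.84 × √(2·0.5·10.6) = 9.246.
A new bound state (alternating even/odd) appears each time z₀ passes a multiple of π/2, so N = ⌊2z₀/π⌋ + 1 = ⌊5.886⌋ + 1 = 6.

N = 6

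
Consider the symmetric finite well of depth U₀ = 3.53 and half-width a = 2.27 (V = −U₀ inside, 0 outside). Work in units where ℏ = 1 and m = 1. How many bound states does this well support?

N = 4

The dimensionless depth is z₀ = a√(2mU₀)/ℏ = 2.27 × √(7.060) = 6.032.
The even/odd transcendental equations gain one root per π/2 in z₀, giving N = 1 + ⌊2z₀/π⌋ = 1 + ⌊3.840⌋ = 4.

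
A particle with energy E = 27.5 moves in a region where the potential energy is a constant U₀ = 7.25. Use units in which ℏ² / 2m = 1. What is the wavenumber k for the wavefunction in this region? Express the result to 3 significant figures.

With E > U₀ the solution is oscillatory, ψ ∝ e^{±ikx} with k = √(2m(E − U₀))/ℏ.
k = √(2 × 0.5 × 20.25) = 4.500.

k = 4.50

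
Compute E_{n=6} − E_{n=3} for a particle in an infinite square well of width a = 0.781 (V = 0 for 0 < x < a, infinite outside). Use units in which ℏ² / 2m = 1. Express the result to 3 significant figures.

E_n = n²π²ℏ²/(2ma²), so ΔE = (6² − 3²) π²ℏ²/(2ma²).
ΔE = 27 × π² / (2 × 0.5 × 0.781²) = 436.9.

ΔE = 437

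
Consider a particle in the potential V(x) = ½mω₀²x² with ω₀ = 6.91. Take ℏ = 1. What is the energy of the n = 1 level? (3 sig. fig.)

E = 10.4

The oscillator eigenvalues are E_n = ℏω₀(n + ½), so E_1 = 6.91 × 1.5 = 10.37.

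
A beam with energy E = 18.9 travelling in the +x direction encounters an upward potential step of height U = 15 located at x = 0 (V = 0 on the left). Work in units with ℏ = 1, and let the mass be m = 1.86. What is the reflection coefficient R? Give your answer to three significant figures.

R = 0.141

The wavenumbers are k₁ = √(2mE)/ℏ = 8.385 on the left and k₂ = √(2m(E − U))/ℏ = 3.809 on the right.
Matching ψ and ψ′ at x = 0 gives r = (k₁ − k₂)/(k₁ + k₂), so R = r² = 0.1408 and T = 1 − R = 0.8592.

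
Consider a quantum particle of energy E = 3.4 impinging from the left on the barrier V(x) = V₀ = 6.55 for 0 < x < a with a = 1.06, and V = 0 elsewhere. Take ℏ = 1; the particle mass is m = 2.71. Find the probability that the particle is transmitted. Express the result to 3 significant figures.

T = 0.000627

E < V₀: inside the barrier ψ ∝ e^{±κx} with κ = √(2m(V₀ − E))/ℏ = 4.132.
κa = 4.380, sinh(κa) = 39.91.
The exact tunnelling result is T⁻¹ = 1 + V₀² sinh²(κa) / [4E(V₀ − E)] = 1596, so T = 0.000627.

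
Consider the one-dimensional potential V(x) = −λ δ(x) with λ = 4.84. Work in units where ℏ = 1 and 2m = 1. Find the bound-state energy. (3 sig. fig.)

The bound state is ψ(x) = √κ e^{−κ|x|}. The derivative jump ψ'(0⁺) − ψ'(0⁻) = −(2mλ/ℏ²)ψ(0) fixes κ = mλ/ℏ² = 2.420.
Then E = −ℏ²κ²/(2m) = −mλ²/(2ℏ²) = -5.856.

E = -5.86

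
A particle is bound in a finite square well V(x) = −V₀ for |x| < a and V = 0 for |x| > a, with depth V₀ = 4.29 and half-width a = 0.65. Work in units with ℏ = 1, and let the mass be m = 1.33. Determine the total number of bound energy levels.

Define the well-strength parameter z₀ = (a/ℏ)√(2mV₀) = 0.65 × √(2·1.33·4.29) = 2.196.
The even/odd transcendental equations gain one root per π/2 in z₀, giving N = 1 + ⌊2z₀/π⌋ = 1 + ⌊1.398⌋ = 2.

N = 2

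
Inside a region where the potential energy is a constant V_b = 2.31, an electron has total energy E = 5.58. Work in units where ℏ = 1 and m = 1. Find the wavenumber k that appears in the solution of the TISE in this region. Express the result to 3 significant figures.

k = 2.56

With E > V_b the solution is oscillatory, ψ ∝ e^{±ikx} with k = √(2m(E − V_b))/ℏ.
k = √(2 × 1 × 3.27) = 2.557.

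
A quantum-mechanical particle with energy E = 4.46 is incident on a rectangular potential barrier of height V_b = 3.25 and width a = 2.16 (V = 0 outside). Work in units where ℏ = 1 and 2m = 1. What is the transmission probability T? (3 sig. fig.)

Above the barrier the interior wavenumber is k₂ = √(2m(E − V_b))/ℏ = 1.100, giving phase k₂a = 2.376.
T = [1 + V_b² sin²(k₂a) / (4E(E − V_b))]⁻¹ = 1/1.235 = 0.810.

T = 0.810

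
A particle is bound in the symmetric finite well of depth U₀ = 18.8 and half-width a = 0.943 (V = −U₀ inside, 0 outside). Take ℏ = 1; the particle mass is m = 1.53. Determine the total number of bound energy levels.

Define the well-strength parameter z₀ = (a/ℏ)√(2mU₀) = 0.943 × √(2·1.53·18.8) = 7.152.
The even/odd transcendental equations gain one root per π/2 in z₀, giving N = 1 + ⌊2z₀/π⌋ = 1 + ⌊4.553⌋ = 5.

N = 5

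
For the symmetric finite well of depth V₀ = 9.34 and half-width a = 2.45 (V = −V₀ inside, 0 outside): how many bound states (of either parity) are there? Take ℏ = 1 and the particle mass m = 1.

Define the well-strength parameter z₀ = (a/ℏ)√(2mV₀) = 2.45 × √(2·1·9.34) = 10.59.
A new bound state (alternating even/odd) appears each time z₀ passes a multiple of π/2, so N = ⌊2z₀/π⌋ + 1 = ⌊6.741⌋ + 1 = 7.

N = 7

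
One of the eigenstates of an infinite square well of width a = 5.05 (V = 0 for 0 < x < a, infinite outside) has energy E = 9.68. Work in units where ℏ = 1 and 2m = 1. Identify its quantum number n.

n = 5

For an infinite well E_n = n²π²ℏ²/(2ma²), so n = (a/πℏ)√(2mE).
n = (5.05/π) × √(2 × 0.5 × 9.68) = 5.001 → n = 5.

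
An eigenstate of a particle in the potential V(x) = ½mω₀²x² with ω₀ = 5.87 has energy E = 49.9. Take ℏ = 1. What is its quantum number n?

Invert E_n = (n + ½)ℏω₀: n = E/ℏω₀ − ½ = 8.001, so n = 8.

n = 8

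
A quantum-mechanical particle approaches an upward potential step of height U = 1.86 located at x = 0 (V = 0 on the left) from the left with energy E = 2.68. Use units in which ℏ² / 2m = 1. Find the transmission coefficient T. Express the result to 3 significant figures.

T = 0.917

On each side the TISE gives plane waves with k = √(2m(E − V))/ℏ: k₁ = √(2·½·2.68) = 1.637, k₂ = √(2·½·0.82) = 0.9055.
Matching ψ and ψ′ at x = 0 gives r = (k₁ − k₂)/(k₁ + k₂), so R = r² = 0.08278 and T = 1 − R = 0.9172.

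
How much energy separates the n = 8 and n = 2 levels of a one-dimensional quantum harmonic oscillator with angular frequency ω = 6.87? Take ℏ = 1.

ΔE = 41.2

E_n = ℏω(n + ½), so ΔE = (8 − 2) ℏω = 6 × 6.87 = 41.22.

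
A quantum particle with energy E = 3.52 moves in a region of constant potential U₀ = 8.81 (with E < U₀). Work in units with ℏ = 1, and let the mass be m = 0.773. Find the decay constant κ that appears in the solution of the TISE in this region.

κ = 2.86

Since E < U₀ the TISE in this region is ψ'' = κ²ψ with κ = √(2m(U₀ − E))/ℏ.
κ = √(2 × 0.773 × 5.29) = 2.860.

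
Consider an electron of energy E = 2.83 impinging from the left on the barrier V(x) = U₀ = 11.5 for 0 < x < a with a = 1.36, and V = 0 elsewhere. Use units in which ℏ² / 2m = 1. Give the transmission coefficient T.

E < U₀: inside the barrier ψ ∝ e^{±κx} with κ = √(2m(U₀ − E))/ℏ = 2.944.
κa = 4.005, sinh(κa) = 27.41.
Matching ψ, ψ′ at both faces gives T = [1 + U₀² sinh²(κa) / (4E(U₀ − E))]⁻¹ = 1/1014 = 0.000987.

T = 0.000987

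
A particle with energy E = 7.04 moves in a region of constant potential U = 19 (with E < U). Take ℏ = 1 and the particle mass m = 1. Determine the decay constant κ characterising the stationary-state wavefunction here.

Since E < U the TISE in this region is ψ'' = κ²ψ with κ = √(2m(U − E))/ℏ.
κ = √(2 × 1 × 11.96) = 4.891.

κ = 4.89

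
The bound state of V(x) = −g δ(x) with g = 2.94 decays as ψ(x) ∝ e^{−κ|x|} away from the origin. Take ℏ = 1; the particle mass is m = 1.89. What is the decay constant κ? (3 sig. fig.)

Integrating the TISE across x = 0 gives the cusp condition ψ'(0⁺) − ψ'(0⁻) = −(2mg/ℏ²)ψ(0).
With ψ ∝ e^{−κ|x|} this yields −2κ = −2mg/ℏ², so κ = mg/ℏ² = 5.557.

κ = 5.56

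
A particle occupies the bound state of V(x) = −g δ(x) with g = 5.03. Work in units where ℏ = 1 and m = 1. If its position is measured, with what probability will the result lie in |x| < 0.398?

The normalised bound state is ψ = √κ e^{−κ|x|} with κ = mg/ℏ² = 5.030.
P(|x| < d) = ∫_{−d}^{d} κ e^{−2κ|x|} dx = 1 − e^{−2κd} = 1 − e^{−4.004} = 0.9818.

P = 0.982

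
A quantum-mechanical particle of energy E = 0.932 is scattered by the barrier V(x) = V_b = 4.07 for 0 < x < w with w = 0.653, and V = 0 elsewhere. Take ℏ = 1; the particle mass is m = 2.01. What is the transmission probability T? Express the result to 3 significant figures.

T = 0.0271

E < V_b: inside the barrier ψ ∝ e^{±κx} with κ = √(2m(V_b − E))/ℏ = 3.552.
κw = 2.319, sinh(κw) = 5.035.
Matching ψ, ψ′ at both faces gives T = [1 + V_b² sinh²(κw) / (4E(V_b − E))]⁻¹ = 1/36.90 = 0.0271.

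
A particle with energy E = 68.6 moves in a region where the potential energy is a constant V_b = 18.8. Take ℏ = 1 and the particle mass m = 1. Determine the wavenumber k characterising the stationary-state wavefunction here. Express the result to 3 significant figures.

k = 9.98

With E > V_b the solution is oscillatory, ψ ∝ e^{±ikx} with k = √(2m(E − V_b))/ℏ.
k = √(2 × 1 × 49.8) = 9.980.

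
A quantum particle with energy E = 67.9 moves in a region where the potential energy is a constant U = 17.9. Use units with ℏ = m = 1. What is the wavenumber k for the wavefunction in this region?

k = 10.0

With E > U the solution is oscillatory, ψ ∝ e^{±ikx} with k = √(2m(E − U))/ℏ.
k = √(2 × 1 × 50) = 10.00.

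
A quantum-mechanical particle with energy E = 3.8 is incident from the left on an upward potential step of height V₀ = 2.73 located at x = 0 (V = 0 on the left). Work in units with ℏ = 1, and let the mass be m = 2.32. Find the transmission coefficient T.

The wavenumbers are k₁ = √(2mE)/ℏ = 4.199 on the left and k₂ = √(2m(E − V₀))/ℏ = 2.228 on the right.
Continuity of ψ and ψ′ at the step yields the reflection amplitude r = (k₁ − k₂)/(k₁ + k₂) = 0.3066; thus R = |r|² = 0.09403, T = 0.9060.

T = 0.906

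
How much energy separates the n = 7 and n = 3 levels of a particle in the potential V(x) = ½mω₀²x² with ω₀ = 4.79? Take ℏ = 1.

ΔE = 19.2

E_n = ℏω₀(n + ½), so ΔE = (7 − 3) ℏω₀ = 4 × 4.79 = 19.16.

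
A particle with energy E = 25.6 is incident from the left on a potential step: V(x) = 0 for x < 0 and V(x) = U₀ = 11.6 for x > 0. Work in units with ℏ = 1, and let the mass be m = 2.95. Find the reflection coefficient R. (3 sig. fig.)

R = 0.0224

The wavenumbers are k₁ = √(2mE)/ℏ = 12.29 on the left and k₂ = √(2m(E − U₀))/ℏ = 9.088 on the right.
Matching ψ and ψ′ at x = 0 gives r = (k₁ − k₂)/(k₁ + k₂), so R = r² = 0.02242 and T = 1 − R = 0.9776.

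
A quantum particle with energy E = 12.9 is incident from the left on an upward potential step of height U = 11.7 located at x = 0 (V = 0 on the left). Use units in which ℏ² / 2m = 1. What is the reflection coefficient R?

The wavenumbers are k₁ = √(2mE)/ℏ = 3.592 on the left and k₂ = √(2m(E − U))/ℏ = 1.095 on the right.
Matching ψ and ψ′ at x = 0 gives r = (k₁ − k₂)/(k₁ + k₂), so R = r² = 0.2836 and T = 1 − R = 0.7164.

R = 0.284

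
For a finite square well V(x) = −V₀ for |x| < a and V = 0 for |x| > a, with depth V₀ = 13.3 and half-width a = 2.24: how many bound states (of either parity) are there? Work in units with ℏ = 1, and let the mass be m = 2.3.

The dimensionless depth is z₀ = a√(2mV₀)/ℏ = 2.24 × √(61.18) = 17.52.
The even/odd transcendental equations gain one root per π/2 in z₀, giving N = 1 + ⌊2z₀/π⌋ = 1 + ⌊11.15⌋ = 12.

N = 12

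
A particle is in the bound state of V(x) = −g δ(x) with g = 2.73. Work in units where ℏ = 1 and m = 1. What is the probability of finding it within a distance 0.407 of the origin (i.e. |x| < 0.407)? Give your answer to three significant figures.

P = 0.892

The normalised bound state is ψ = √κ e^{−κ|x|} with κ = mg/ℏ² = 2.730.
P(|x| < d) = ∫_{−d}^{d} κ e^{−2κ|x|} dx = 1 − e^{−2κd} = 1 − e^{−2.222} = 0.8916.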